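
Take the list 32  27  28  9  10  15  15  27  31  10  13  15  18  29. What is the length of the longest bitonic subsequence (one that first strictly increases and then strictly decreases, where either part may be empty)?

6

inc[i] = longest strictly increasing subsequence ending at i; dec[i] = longest strictly decreasing subsequence starting at i:
i:      1  2  3  4  5  6  7  8  9 10 11 12 13 14
a[i]:  32 27 28  9 10 15 15 27 31 10 13 15 18 29
inc:    1  1  2  1  2  3  3  4  5  2  3  4  5  6
dec:    4  3  3  1  1  2  2  2  2  1  1  1  1  1
Best peak at i=9 (value 31): inc=5, dec=2, length 5+2−1 = 6.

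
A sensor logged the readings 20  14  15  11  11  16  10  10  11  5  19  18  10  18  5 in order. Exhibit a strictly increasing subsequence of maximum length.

Patience tails give the LIS length; then backtrack through the dp parents:
20 → extends → [20]
14 → replaces 20 → [14]
15 → extends → [14, 15]
11 → replaces 14 → [11, 15]
11 → already a tail → [11, 15]
16 → extends → [11, 15, 16]
10 → replaces 11 → [10, 15, 16]
10 → already a tail → [10, 15, 16]
11 → replaces 15 → [10, 11, 16]
5 → replaces 10 → [5, 11, 16]
19 → extends → [5, 11, 16, 19]
18 → replaces 19 → [5, 11, 16, 18]
10 → replaces 11 → [5, 10, 16, 18]
18 → already a tail → [5, 10, 16, 18]
5 → already a tail → [5, 10, 16, 18]
Length 4; one witness is 14, 15, 16, 19.

14, 15, 16, 19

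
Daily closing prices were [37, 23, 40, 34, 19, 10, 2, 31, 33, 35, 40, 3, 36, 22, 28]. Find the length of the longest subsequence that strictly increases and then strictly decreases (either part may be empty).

7

inc[i] = longest strictly increasing subsequence ending at i; dec[i] = longest strictly decreasing subsequence starting at i:
i:      1  2  3  4  5  6  7  8  9 10 11 12 13 14 15
a[i]:  37 23 40 34 19 10  2 31 33 35 40  3 36 22 28
inc:    1  1  2  2  1  1  1  2  3  4  5  2  5  3  4
dec:    5  4  5  4  3  2  1  2  2  2  3  1  2  1  1
Best peak at i=11 (value 40): inc=5, dec=3, length 5+3−1 = 7.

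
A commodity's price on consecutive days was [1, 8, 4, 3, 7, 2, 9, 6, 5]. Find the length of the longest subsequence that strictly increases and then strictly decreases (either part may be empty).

6

inc[i] = longest strictly increasing subsequence ending at i; dec[i] = longest strictly decreasing subsequence starting at i:
i:     1 2 3 4 5 6 7 8 9
a[i]:  1 8 4 3 7 2 9 6 5
inc:   1 2 2 2 3 2 4 3 3
dec:   1 4 3 2 3 1 3 2 1
Best peak at i=7 (value 9): inc=4, dec=3, length 4+3−1 = 6.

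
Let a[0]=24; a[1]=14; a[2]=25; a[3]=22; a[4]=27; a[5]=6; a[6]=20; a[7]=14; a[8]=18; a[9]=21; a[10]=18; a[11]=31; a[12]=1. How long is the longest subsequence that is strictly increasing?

5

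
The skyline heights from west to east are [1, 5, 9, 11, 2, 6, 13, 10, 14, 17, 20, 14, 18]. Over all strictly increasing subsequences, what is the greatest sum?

90

Let S[i] be the best sum of a strictly increasing subsequence ending at i:
i:      1  2  3  4  5  6  7  8  9 10 11 12 13
a[i]:   1  5  9 11  2  6 13 10 14 17 20 14 18
S:      1  6 15 26  3 12 39 25 53 70 90 53 88
Maximum is 90 (e.g. 1 + 5 + 9 + 11 + 13 + 14 + 17 + 20).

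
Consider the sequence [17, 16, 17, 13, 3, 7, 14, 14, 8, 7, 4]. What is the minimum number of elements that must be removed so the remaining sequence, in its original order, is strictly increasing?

Fewest deletions = n − (longest strictly increasing subsequence).
Patience tails:
17 → extends → [17]
16 → replaces 17 → [16]
17 → extends → [16, 17]
13 → replaces 16 → [13, 17]
3 → replaces 13 → [3, 17]
7 → replaces 17 → [3, 7]
14 → extends → [3, 7, 14]
14 → already a tail → [3, 7, 14]
8 → replaces 14 → [3, 7, 8]
7 → already a tail → [3, 7, 8]
4 → replaces 7 → [3, 4, 8]
Longest strictly increasing subsequence has length 3, so deletions = 11 − 3 = 8.

8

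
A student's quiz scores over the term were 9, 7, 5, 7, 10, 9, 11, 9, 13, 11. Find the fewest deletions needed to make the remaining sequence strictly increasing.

Fewest deletions = n − (longest strictly increasing subsequence).
i:      1  2  3  4  5  6  7  8  9 10
a[i]:   9  7  5  7 10  9 11  9 13 11
dp:     1  1  1  2  3  3  4  3  5  4
max dp = 5, so deletions = 10 − 5 = 5.

5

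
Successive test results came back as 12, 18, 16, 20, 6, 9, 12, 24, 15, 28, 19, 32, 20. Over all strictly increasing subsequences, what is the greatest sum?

Let S[i] be the best sum of a strictly increasing subsequence ending at i:
i:       1   2   3   4   5   6   7   8   9  10  11  12  13
a[i]:   12  18  16  20   6   9  12  24  15  28  19  32  20
S:      12  30  28  50   6  15  27  74  42 102  61 134  81
Maximum is 134 (e.g. 12 + 18 + 20 + 24 + 28 + 32).

134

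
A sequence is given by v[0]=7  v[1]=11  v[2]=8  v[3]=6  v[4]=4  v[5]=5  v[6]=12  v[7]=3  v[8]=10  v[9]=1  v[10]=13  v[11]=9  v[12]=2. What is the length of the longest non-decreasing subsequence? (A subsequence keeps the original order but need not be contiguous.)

4

Track the smallest tail for each achievable length (allowing ties):
7 → extends → [7]
11 → extends → [7, 11]
8 → replaces 11 → [7, 8]
6 → replaces 7 → [6, 8]
4 → replaces 6 → [4, 8]
5 → replaces 8 → [4, 5]
12 → extends → [4, 5, 12]
3 → replaces 4 → [3, 5, 12]
10 → replaces 12 → [3, 5, 10]
1 → replaces 3 → [1, 5, 10]
13 → extends → [1, 5, 10, 13]
9 → replaces 10 → [1, 5, 9, 13]
2 → replaces 5 → [1, 2, 9, 13]
Four tails, so the longest non-decreasing subsequence has length 4 (e.g. 7, 11, 12, 13).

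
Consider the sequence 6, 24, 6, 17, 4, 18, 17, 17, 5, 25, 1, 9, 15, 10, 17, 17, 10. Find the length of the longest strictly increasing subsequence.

Let dp[i] be the length of the longest such subsequence ending at index i:
i:      1  2  3  4  5  6  7  8  9 10 11 12 13 14 15 16 17
a[i]:   6 24  6 17  4 18 17 17  5 25  1  9 15 10 17 17 10
dp:     1  2  1  2  1  3  2  2  2  4  1  3  4  4  5  5  4
Maximum dp value is 5.

5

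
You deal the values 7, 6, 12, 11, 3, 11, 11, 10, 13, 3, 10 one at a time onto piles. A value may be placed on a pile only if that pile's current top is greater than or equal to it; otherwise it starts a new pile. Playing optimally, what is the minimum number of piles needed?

3

Place each on the leftmost legal pile:
7 → new pile 1 (tops now [7])
6 → pile 1 (tops now [6])
12 → new pile 2 (tops now [6, 12])
11 → pile 2 (tops now [6, 11])
3 → pile 1 (tops now [3, 11])
11 → pile 2 (tops now [3, 11])
11 → pile 2 (tops now [3, 11])
10 → pile 2 (tops now [3, 10])
13 → new pile 3 (tops now [3, 10, 13])
3 → pile 1 (tops now [3, 10, 13])
10 → pile 2 (tops now [3, 10, 13])
Three piles.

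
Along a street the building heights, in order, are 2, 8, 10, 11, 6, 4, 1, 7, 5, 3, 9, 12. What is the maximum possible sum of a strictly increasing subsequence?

43

Let S[i] be the best sum of a strictly increasing subsequence ending at i:
i:      1  2  3  4  5  6  7  8  9 10 11 12
a[i]:   2  8 10 11  6  4  1  7  5  3  9 12
S:      2 10 20 31  8  6  1 15 11  5 24 43
Maximum is 43 (e.g. 2 + 8 + 10 + 11 + 12).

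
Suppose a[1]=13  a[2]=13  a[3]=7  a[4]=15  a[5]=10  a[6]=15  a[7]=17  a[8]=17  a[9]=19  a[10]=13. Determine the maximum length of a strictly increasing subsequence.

Let dp[i] be the length of the longest such subsequence ending at index i:
i:      1  2  3  4  5  6  7  8  9 10
a[i]:  13 13  7 15 10 15 17 17 19 13
dp:     1  1  1  2  2  3  4  4  5  3
Maximum dp value is 5.

5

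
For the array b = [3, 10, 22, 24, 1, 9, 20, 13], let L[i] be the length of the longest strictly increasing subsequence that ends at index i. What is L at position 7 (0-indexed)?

3

dp[i] = 1 + max{dp[j] : j<i, b[j]<b[i]} (or 1 if no such j):
i:      0  1  2  3  4  5  6  7
b[i]:   3 10 22 24  1  9 20 13
dp:     1  2  3  4  1  2  3  3
At index 7 the value is 3.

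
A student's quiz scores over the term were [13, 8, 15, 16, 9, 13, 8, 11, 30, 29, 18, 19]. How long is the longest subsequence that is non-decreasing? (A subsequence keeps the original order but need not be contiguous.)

5

Let dp[i] be the length of the longest such subsequence ending at index i:
i:      1  2  3  4  5  6  7  8  9 10 11 12
a[i]:  13  8 15 16  9 13  8 11 30 29 18 19
dp:     1  1  2  3  2  3  2  3  4  4  4  5
Maximum dp value is 5.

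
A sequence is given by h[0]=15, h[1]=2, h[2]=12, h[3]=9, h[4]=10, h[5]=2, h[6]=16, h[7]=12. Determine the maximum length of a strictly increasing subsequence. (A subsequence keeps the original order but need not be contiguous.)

4

Track the smallest tail for each achievable length (strict):
15 → extends → [15]
2 → replaces 15 → [2]
12 → extends → [2, 12]
9 → replaces 12 → [2, 9]
10 → extends → [2, 9, 10]
2 → already a tail → [2, 9, 10]
16 → extends → [2, 9, 10, 16]
12 → replaces 16 → [2, 9, 10, 12]
Four tails, so the longest strictly increasing subsequence has length 4 (e.g. 2, 9, 10, 16).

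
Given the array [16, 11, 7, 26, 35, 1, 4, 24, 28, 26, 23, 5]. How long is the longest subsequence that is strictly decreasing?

5

Let dp[i] be the longest strictly decreasing subsequence ending at i:
i:      1  2  3  4  5  6  7  8  9 10 11 12
a[i]:  16 11  7 26 35  1  4 24 28 26 23  5
dp:     1  2  3  1  1  4  4  2  2  3  4  5
Maximum is 5.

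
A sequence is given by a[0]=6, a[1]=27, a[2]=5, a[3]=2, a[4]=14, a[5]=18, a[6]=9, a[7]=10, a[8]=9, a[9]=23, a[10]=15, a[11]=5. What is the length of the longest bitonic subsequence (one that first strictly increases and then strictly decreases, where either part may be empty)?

6

inc[i] = longest strictly increasing subsequence ending at i; dec[i] = longest strictly decreasing subsequence starting at i:
i:      0  1  2  3  4  5  6  7  8  9 10 11
a[i]:   6 27  5  2 14 18  9 10  9 23 15  5
inc:    1  2  1  1  2  3  2  3  2  4  4  2
dec:    3  5  2  1  4  4  2  3  2  3  2  1
Best peak at i=1 (value 27): inc=2, dec=5, length 2+5−1 = 6.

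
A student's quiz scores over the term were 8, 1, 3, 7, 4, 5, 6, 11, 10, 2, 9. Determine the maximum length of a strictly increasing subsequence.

Let dp[i] be the length of the longest such subsequence ending at index i:
i:      1  2  3  4  5  6  7  8  9 10 11
a[i]:   8  1  3  7  4  5  6 11 10  2  9
dp:     1  1  2  3  3  4  5  6  6  2  6
Maximum dp value is 6.

6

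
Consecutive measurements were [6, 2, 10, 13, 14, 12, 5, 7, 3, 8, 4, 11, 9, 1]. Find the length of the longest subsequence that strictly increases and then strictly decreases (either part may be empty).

8

inc[i] = longest strictly increasing subsequence ending at i; dec[i] = longest strictly decreasing subsequence starting at i:
i:      1  2  3  4  5  6  7  8  9 10 11 12 13 14
a[i]:   6  2 10 13 14 12  5  7  3  8  4 11  9  1
inc:    1  1  2  3  4  3  2  3  2  4  3  5  5  1
dec:    4  2  4  5  5  4  3  3  2  3  2  3  2  1
Best peak at i=5 (value 14): inc=4, dec=5, length 4+5−1 = 8.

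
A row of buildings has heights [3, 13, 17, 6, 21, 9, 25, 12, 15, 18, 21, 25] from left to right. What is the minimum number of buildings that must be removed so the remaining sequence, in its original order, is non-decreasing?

Fewest deletions = n − (longest non-decreasing subsequence).
i:      1  2  3  4  5  6  7  8  9 10 11 12
a[i]:   3 13 17  6 21  9 25 12 15 18 21 25
dp:     1  2  3  2  4  3  5  4  5  6  7  8
max dp = 8, so deletions = 12 − 8 = 4.

4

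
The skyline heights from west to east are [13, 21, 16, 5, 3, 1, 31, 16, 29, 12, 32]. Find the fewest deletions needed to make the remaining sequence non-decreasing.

6

Fewest deletions = n − (longest non-decreasing subsequence).
Patience tails:
13 → extends → [13]
21 → extends → [13, 21]
16 → replaces 21 → [13, 16]
5 → replaces 13 → [5, 16]
3 → replaces 5 → [3, 16]
1 → replaces 3 → [1, 16]
31 → extends → [1, 16, 31]
16 → replaces 31 → [1, 16, 16]
29 → extends → [1, 16, 16, 29]
12 → replaces 16 → [1, 12, 16, 29]
32 → extends → [1, 12, 16, 29, 32]
Longest non-decreasing subsequence has length 5, so deletions = 11 − 5 = 6.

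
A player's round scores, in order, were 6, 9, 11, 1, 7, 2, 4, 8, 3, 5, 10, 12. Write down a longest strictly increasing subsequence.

1, 2, 4, 8, 10, 12

Patience tails give the LIS length; then backtrack through the dp parents:
6 → extends → [6]
9 → extends → [6, 9]
11 → extends → [6, 9, 11]
1 → replaces 6 → [1, 9, 11]
7 → replaces 9 → [1, 7, 11]
2 → replaces 7 → [1, 2, 11]
4 → replaces 11 → [1, 2, 4]
8 → extends → [1, 2, 4, 8]
3 → replaces 4 → [1, 2, 3, 8]
5 → replaces 8 → [1, 2, 3, 5]
10 → extends → [1, 2, 3, 5, 10]
12 → extends → [1, 2, 3, 5, 10, 12]
Length 6; one witness is 1, 2, 4, 8, 10, 12.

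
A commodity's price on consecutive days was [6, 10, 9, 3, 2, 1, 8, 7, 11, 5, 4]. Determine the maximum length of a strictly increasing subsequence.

3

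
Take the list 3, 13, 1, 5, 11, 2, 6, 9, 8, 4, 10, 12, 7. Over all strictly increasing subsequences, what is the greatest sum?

Let S[i] be the best sum of a strictly increasing subsequence ending at i:
i:      1  2  3  4  5  6  7  8  9 10 11 12 13
a[i]:   3 13  1  5 11  2  6  9  8  4 10 12  7
S:      3 16  1  8 19  3 14 23 22  7 33 45 21
Maximum is 45 (e.g. 3 + 5 + 6 + 9 + 10 + 12).

45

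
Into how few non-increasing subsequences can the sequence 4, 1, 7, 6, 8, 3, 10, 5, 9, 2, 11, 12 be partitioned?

The minimum number of non-increasing subsequences covering a sequence equals the length of its longest strictly increasing subsequence.
LIS length is 6 (e.g. 4, 7, 8, 10, 11, 12), so 6 piles are needed.

6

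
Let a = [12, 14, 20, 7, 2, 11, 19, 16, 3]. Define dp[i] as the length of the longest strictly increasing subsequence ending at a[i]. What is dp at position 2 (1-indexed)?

2

dp[i] = 1 + max{dp[j] : j<i, a[j]<a[i]} (or 1 if no such j):
i:      1  2  3  4  5  6  7  8  9
a[i]:  12 14 20  7  2 11 19 16  3
dp:     1  2  3  1  1  2  3  3  2
At index 2 the value is 2.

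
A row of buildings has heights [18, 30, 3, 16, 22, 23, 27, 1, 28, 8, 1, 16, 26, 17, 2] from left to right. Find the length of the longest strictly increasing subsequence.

Track the smallest tail for each achievable length (strict):
18 → extends → [18]
30 → extends → [18, 30]
3 → replaces 18 → [3, 30]
16 → replaces 30 → [3, 16]
22 → extends → [3, 16, 22]
23 → extends → [3, 16, 22, 23]
27 → extends → [3, 16, 22, 23, 27]
1 → replaces 3 → [1, 16, 22, 23, 27]
28 → extends → [1, 16, 22, 23, 27, 28]
8 → replaces 16 → [1, 8, 22, 23, 27, 28]
1 → already a tail → [1, 8, 22, 23, 27, 28]
16 → replaces 22 → [1, 8, 16, 23, 27, 28]
26 → replaces 27 → [1, 8, 16, 23, 26, 28]
17 → replaces 23 → [1, 8, 16, 17, 26, 28]
2 → replaces 8 → [1, 2, 16, 17, 26, 28]
Six tails, so the longest strictly increasing subsequence has length 6 (e.g. 3, 16, 22, 23, 27, 28).

6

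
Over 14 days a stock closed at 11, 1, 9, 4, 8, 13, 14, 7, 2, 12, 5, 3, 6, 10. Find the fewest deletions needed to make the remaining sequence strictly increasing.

9

Fewest deletions = n − (longest strictly increasing subsequence).
Patience tails:
11 → extends → [11]
1 → replaces 11 → [1]
9 → extends → [1, 9]
4 → replaces 9 → [1, 4]
8 → extends → [1, 4, 8]
13 → extends → [1, 4, 8, 13]
14 → extends → [1, 4, 8, 13, 14]
7 → replaces 8 → [1, 4, 7, 13, 14]
2 → replaces 4 → [1, 2, 7, 13, 14]
12 → replaces 13 → [1, 2, 7, 12, 14]
5 → replaces 7 → [1, 2, 5, 12, 14]
3 → replaces 5 → [1, 2, 3, 12, 14]
6 → replaces 12 → [1, 2, 3, 6, 14]
10 → replaces 14 → [1, 2, 3, 6, 10]
Longest strictly increasing subsequence has length 5, so deletions = 14 − 5 = 9.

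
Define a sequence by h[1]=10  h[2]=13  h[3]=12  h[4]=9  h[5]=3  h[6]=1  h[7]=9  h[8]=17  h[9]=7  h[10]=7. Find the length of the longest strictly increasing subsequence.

3

Track the smallest tail for each achievable length (strict):
10 → extends → [10]
13 → extends → [10, 13]
12 → replaces 13 → [10, 12]
9 → replaces 10 → [9, 12]
3 → replaces 9 → [3, 12]
1 → replaces 3 → [1, 12]
9 → replaces 12 → [1, 9]
17 → extends → [1, 9, 17]
7 → replaces 9 → [1, 7, 17]
7 → already a tail → [1, 7, 17]
Three tails, so the longest strictly increasing subsequence has length 3 (e.g. 10, 13, 17).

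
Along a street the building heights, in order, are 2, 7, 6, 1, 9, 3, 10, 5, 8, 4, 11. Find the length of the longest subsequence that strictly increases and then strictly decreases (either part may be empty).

6

inc[i] = longest strictly increasing subsequence ending at i; dec[i] = longest strictly decreasing subsequence starting at i:
i:      1  2  3  4  5  6  7  8  9 10 11
a[i]:   2  7  6  1  9  3 10  5  8  4 11
inc:    1  2  2  1  3  2  4  3  4  3  5
dec:    2  4  3  1  3  1  3  2  2  1  1
Best peak at i=7 (value 10): inc=4, dec=3, length 4+3−1 = 6.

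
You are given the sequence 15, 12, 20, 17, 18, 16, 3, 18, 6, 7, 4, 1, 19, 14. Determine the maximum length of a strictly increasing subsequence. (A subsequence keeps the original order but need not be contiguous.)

4

Track the smallest tail for each achievable length (strict):
15 → extends → [15]
12 → replaces 15 → [12]
20 → extends → [12, 20]
17 → replaces 20 → [12, 17]
18 → extends → [12, 17, 18]
16 → replaces 17 → [12, 16, 18]
3 → replaces 12 → [3, 16, 18]
18 → already a tail → [3, 16, 18]
6 → replaces 16 → [3, 6, 18]
7 → replaces 18 → [3, 6, 7]
4 → replaces 6 → [3, 4, 7]
1 → replaces 3 → [1, 4, 7]
19 → extends → [1, 4, 7, 19]
14 → replaces 19 → [1, 4, 7, 14]
Four tails, so the longest strictly increasing subsequence has length 4 (e.g. 15, 17, 18, 19).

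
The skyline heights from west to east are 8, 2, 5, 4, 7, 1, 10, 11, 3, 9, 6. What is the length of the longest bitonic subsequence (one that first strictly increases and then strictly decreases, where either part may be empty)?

7

inc[i] = longest strictly increasing subsequence ending at i; dec[i] = longest strictly decreasing subsequence starting at i:
i:      1  2  3  4  5  6  7  8  9 10 11
a[i]:   8  2  5  4  7  1 10 11  3  9  6
inc:    1  1  2  2  3  1  4  5  2  4  3
dec:    4  2  3  2  2  1  3  3  1  2  1
Best peak at i=8 (value 11): inc=5, dec=3, length 5+3−1 = 7.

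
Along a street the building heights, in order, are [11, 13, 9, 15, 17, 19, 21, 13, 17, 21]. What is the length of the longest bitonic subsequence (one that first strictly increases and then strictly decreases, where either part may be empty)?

7

inc[i] = longest strictly increasing subsequence ending at i; dec[i] = longest strictly decreasing subsequence starting at i:
i:      1  2  3  4  5  6  7  8  9 10
a[i]:  11 13  9 15 17 19 21 13 17 21
inc:    1  2  1  3  4  5  6  2  4  6
dec:    2  2  1  2  2  2  2  1  1  1
Best peak at i=7 (value 21): inc=6, dec=2, length 6+2−1 = 7.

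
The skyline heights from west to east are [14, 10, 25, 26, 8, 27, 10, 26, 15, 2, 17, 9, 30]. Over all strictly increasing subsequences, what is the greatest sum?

122

Let S[i] be the best sum of a strictly increasing subsequence ending at i:
i:       1   2   3   4   5   6   7   8   9  10  11  12  13
a[i]:   14  10  25  26   8  27  10  26  15   2  17   9  30
S:      14  10  39  65   8  92  18  65  33   2  50  17 122
Maximum is 122 (e.g. 14 + 25 + 26 + 27 + 30).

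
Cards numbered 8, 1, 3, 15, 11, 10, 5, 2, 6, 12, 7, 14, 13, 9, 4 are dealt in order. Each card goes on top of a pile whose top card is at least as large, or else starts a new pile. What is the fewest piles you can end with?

6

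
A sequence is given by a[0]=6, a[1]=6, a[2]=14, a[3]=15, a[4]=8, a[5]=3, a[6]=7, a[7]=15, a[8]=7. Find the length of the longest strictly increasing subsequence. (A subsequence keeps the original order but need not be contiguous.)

3

Let dp[i] be the length of the longest such subsequence ending at index i:
i:      0  1  2  3  4  5  6  7  8
a[i]:   6  6 14 15  8  3  7 15  7
dp:     1  1  2  3  2  1  2  3  2
Maximum dp value is 3.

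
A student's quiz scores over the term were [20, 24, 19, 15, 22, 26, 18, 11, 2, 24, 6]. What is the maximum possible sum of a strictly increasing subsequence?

Let S[i] be the best sum of a strictly increasing subsequence ending at i:
i:      1  2  3  4  5  6  7  8  9 10 11
a[i]:  20 24 19 15 22 26 18 11  2 24  6
S:     20 44 19 15 42 70 33 11  2 66  8
Maximum is 70 (e.g. 20 + 24 + 26).

70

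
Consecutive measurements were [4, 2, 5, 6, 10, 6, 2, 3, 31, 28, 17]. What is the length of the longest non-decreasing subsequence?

Track the smallest tail for each achievable length (allowing ties):
4 → extends → [4]
2 → replaces 4 → [2]
5 → extends → [2, 5]
6 → extends → [2, 5, 6]
10 → extends → [2, 5, 6, 10]
6 → replaces 10 → [2, 5, 6, 6]
2 → replaces 5 → [2, 2, 6, 6]
3 → replaces 6 → [2, 2, 3, 6]
31 → extends → [2, 2, 3, 6, 31]
28 → replaces 31 → [2, 2, 3, 6, 28]
17 → replaces 28 → [2, 2, 3, 6, 17]
Five tails, so the longest non-decreasing subsequence has length 5 (e.g. 4, 5, 6, 10, 31).

5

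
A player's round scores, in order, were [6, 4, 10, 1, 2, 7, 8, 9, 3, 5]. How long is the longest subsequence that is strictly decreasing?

3

Negate each value so 'decreasing' becomes 'increasing', then run patience tails on the negated sequence:
-6 → extends → [-6]
-4 → extends → [-6, -4]
-10 → replaces -6 → [-10, -4]
-1 → extends → [-10, -4, -1]
-2 → replaces -1 → [-10, -4, -2]
-7 → replaces -4 → [-10, -7, -2]
-8 → replaces -7 → [-10, -8, -2]
-9 → replaces -8 → [-10, -9, -2]
-3 → replaces -2 → [-10, -9, -3]
-5 → replaces -3 → [-10, -9, -5]
Three tails, so the longest strictly decreasing subsequence of the original has length 3.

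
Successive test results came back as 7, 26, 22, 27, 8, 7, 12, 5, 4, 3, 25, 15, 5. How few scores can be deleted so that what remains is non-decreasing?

9

Fewest deletions = n − (longest non-decreasing subsequence).
Patience tails:
7 → extends → [7]
26 → extends → [7, 26]
22 → replaces 26 → [7, 22]
27 → extends → [7, 22, 27]
8 → replaces 22 → [7, 8, 27]
7 → replaces 8 → [7, 7, 27]
12 → replaces 27 → [7, 7, 12]
5 → replaces 7 → [5, 7, 12]
4 → replaces 5 → [4, 7, 12]
3 → replaces 4 → [3, 7, 12]
25 → extends → [3, 7, 12, 25]
15 → replaces 25 → [3, 7, 12, 15]
5 → replaces 7 → [3, 5, 12, 15]
Longest non-decreasing subsequence has length 4, so deletions = 13 − 4 = 9.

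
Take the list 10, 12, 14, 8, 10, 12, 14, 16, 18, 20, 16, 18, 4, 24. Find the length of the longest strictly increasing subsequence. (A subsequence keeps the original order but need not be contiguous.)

Track the smallest tail for each achievable length (strict):
10 → extends → [10]
12 → extends → [10, 12]
14 → extends → [10, 12, 14]
8 → replaces 10 → [8, 12, 14]
10 → replaces 12 → [8, 10, 14]
12 → replaces 14 → [8, 10, 12]
14 → extends → [8, 10, 12, 14]
16 → extends → [8, 10, 12, 14, 16]
18 → extends → [8, 10, 12, 14, 16, 18]
20 → extends → [8, 10, 12, 14, 16, 18, 20]
16 → already a tail → [8, 10, 12, 14, 16, 18, 20]
18 → already a tail → [8, 10, 12, 14, 16, 18, 20]
4 → replaces 8 → [4, 10, 12, 14, 16, 18, 20]
24 → extends → [4, 10, 12, 14, 16, 18, 20, 24]
Eight tails, so the longest strictly increasing subsequence has length 8 (e.g. 8, 10, 12, 14, 16, 18, 20, 24).

8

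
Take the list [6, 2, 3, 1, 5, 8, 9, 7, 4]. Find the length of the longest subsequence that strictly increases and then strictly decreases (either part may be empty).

7

inc[i] = longest strictly increasing subsequence ending at i; dec[i] = longest strictly decreasing subsequence starting at i:
i:     1 2 3 4 5 6 7 8 9
a[i]:  6 2 3 1 5 8 9 7 4
inc:   1 1 2 1 3 4 5 4 3
dec:   3 2 2 1 2 3 3 2 1
Best peak at i=7 (value 9): inc=5, dec=3, length 5+3−1 = 7.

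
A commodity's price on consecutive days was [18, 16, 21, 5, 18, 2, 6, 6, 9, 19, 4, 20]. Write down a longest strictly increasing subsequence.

5, 6, 9, 19, 20

Patience tails give the LIS length; then backtrack through the dp parents:
18 → extends → [18]
16 → replaces 18 → [16]
21 → extends → [16, 21]
5 → replaces 16 → [5, 21]
18 → replaces 21 → [5, 18]
2 → replaces 5 → [2, 18]
6 → replaces 18 → [2, 6]
6 → already a tail → [2, 6]
9 → extends → [2, 6, 9]
19 → extends → [2, 6, 9, 19]
4 → replaces 6 → [2, 4, 9, 19]
20 → extends → [2, 4, 9, 19, 20]
Length 5; one witness is 5, 6, 9, 19, 20.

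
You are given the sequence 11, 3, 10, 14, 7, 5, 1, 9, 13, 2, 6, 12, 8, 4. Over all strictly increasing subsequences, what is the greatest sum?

32

Let S[i] be the best sum of a strictly increasing subsequence ending at i:
i:      1  2  3  4  5  6  7  8  9 10 11 12 13 14
a[i]:  11  3 10 14  7  5  1  9 13  2  6 12  8  4
S:     11  3 13 27 10  8  1 19 32  3 14 31 22  7
Maximum is 32 (e.g. 3 + 7 + 9 + 13).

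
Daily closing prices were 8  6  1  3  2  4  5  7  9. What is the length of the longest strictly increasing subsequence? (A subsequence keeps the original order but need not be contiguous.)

Track the smallest tail for each achievable length (strict):
8 → extends → [8]
6 → replaces 8 → [6]
1 → replaces 6 → [1]
3 → extends → [1, 3]
2 → replaces 3 → [1, 2]
4 → extends → [1, 2, 4]
5 → extends → [1, 2, 4, 5]
7 → extends → [1, 2, 4, 5, 7]
9 → extends → [1, 2, 4, 5, 7, 9]
Six tails, so the longest strictly increasing subsequence has length 6 (e.g. 1, 3, 4, 5, 7, 9).

6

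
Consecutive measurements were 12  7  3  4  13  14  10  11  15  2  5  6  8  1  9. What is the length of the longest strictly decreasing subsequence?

Negate each value so 'decreasing' becomes 'increasing', then run patience tails on the negated sequence:
-12 → extends → [-12]
-7 → extends → [-12, -7]
-3 → extends → [-12, -7, -3]
-4 → replaces -3 → [-12, -7, -4]
-13 → replaces -12 → [-13, -7, -4]
-14 → replaces -13 → [-14, -7, -4]
-10 → replaces -7 → [-14, -10, -4]
-11 → replaces -10 → [-14, -11, -4]
-15 → replaces -14 → [-15, -11, -4]
-2 → extends → [-15, -11, -4, -2]
-5 → replaces -4 → [-15, -11, -5, -2]
-6 → replaces -5 → [-15, -11, -6, -2]
-8 → replaces -6 → [-15, -11, -8, -2]
-1 → extends → [-15, -11, -8, -2, -1]
-9 → replaces -8 → [-15, -11, -9, -2, -1]
Five tails, so the longest strictly decreasing subsequence of the original has length 5.

5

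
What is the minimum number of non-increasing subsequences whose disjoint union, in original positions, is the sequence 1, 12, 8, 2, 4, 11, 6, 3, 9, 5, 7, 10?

Place each on the leftmost legal pile:
1 → new pile 1 (tops now [1])
12 → new pile 2 (tops now [1, 12])
8 → pile 2 (tops now [1, 8])
2 → pile 2 (tops now [1, 2])
4 → new pile 3 (tops now [1, 2, 4])
11 → new pile 4 (tops now [1, 2, 4, 11])
6 → pile 4 (tops now [1, 2, 4, 6])
3 → pile 3 (tops now [1, 2, 3, 6])
9 → new pile 5 (tops now [1, 2, 3, 6, 9])
5 → pile 4 (tops now [1, 2, 3, 5, 9])
7 → pile 5 (tops now [1, 2, 3, 5, 7])
10 → new pile 6 (tops now [1, 2, 3, 5, 7, 10])
Six piles.

6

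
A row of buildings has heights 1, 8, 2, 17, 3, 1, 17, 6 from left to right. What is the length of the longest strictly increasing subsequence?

4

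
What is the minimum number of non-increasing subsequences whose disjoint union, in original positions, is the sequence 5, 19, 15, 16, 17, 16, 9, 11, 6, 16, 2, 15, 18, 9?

5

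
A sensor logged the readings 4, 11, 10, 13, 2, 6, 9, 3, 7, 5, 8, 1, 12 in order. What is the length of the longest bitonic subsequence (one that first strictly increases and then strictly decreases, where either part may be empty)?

inc[i] = longest strictly increasing subsequence ending at i; dec[i] = longest strictly decreasing subsequence starting at i:
i:      1  2  3  4  5  6  7  8  9 10 11 12 13
a[i]:   4 11 10 13  2  6  9  3  7  5  8  1 12
inc:    1  2  2  3  1  2  3  2  3  3  4  1  5
dec:    3  6  5  5  2  3  4  2  3  2  2  1  1
Best peak at i=2 (value 11): inc=2, dec=6, length 2+6−1 = 7.

7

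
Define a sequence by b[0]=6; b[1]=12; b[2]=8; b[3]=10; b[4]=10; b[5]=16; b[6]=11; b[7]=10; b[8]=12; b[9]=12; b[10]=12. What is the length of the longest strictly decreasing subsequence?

Let dp[i] be the longest strictly decreasing subsequence ending at i:
i:      0  1  2  3  4  5  6  7  8  9 10
b[i]:   6 12  8 10 10 16 11 10 12 12 12
dp:     1  1  2  2  2  1  2  3  2  2  2
Maximum is 3.

3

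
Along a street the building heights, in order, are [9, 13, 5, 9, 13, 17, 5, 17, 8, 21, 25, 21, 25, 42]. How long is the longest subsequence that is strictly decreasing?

3

Negate each value so 'decreasing' becomes 'increasing', then run patience tails on the negated sequence:
-9 → extends → [-9]
-13 → replaces -9 → [-13]
-5 → extends → [-13, -5]
-9 → replaces -5 → [-13, -9]
-13 → already a tail → [-13, -9]
-17 → replaces -13 → [-17, -9]
-5 → extends → [-17, -9, -5]
-17 → already a tail → [-17, -9, -5]
-8 → replaces -5 → [-17, -9, -8]
-21 → replaces -17 → [-21, -9, -8]
-25 → replaces -21 → [-25, -9, -8]
-21 → replaces -9 → [-25, -21, -8]
-25 → already a tail → [-25, -21, -8]
-42 → replaces -25 → [-42, -21, -8]
Three tails, so the longest strictly decreasing subsequence of the original has length 3.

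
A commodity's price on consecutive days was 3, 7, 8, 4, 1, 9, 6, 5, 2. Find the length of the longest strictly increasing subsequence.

4

Track the smallest tail for each achievable length (strict):
3 → extends → [3]
7 → extends → [3, 7]
8 → extends → [3, 7, 8]
4 → replaces 7 → [3, 4, 8]
1 → replaces 3 → [1, 4, 8]
9 → extends → [1, 4, 8, 9]
6 → replaces 8 → [1, 4, 6, 9]
5 → replaces 6 → [1, 4, 5, 9]
2 → replaces 4 → [1, 2, 5, 9]
Four tails, so the longest strictly increasing subsequence has length 4 (e.g. 3, 7, 8, 9).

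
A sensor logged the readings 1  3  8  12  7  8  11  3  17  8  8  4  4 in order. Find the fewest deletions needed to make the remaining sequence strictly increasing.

Fewest deletions = n − (longest strictly increasing subsequence).
Patience tails:
1 → extends → [1]
3 → extends → [1, 3]
8 → extends → [1, 3, 8]
12 → extends → [1, 3, 8, 12]
7 → replaces 8 → [1, 3, 7, 12]
8 → replaces 12 → [1, 3, 7, 8]
11 → extends → [1, 3, 7, 8, 11]
3 → already a tail → [1, 3, 7, 8, 11]
17 → extends → [1, 3, 7, 8, 11, 17]
8 → already a tail → [1, 3, 7, 8, 11, 17]
8 → already a tail → [1, 3, 7, 8, 11, 17]
4 → replaces 7 → [1, 3, 4, 8, 11, 17]
4 → already a tail → [1, 3, 4, 8, 11, 17]
Longest strictly increasing subsequence has length 6, so deletions = 13 − 6 = 7.

7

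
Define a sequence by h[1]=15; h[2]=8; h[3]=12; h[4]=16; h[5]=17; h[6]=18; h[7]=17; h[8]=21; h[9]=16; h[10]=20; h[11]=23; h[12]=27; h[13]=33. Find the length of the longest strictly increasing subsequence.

9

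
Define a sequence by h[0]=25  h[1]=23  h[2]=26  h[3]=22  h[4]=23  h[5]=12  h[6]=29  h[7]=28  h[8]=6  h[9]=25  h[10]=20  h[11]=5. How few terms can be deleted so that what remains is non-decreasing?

Fewest deletions = n − (longest non-decreasing subsequence).
i:      0  1  2  3  4  5  6  7  8  9 10 11
h[i]:  25 23 26 22 23 12 29 28  6 25 20  5
dp:     1  1  2  1  2  1  3  3  1  3  2  1
max dp = 3, so deletions = 12 − 3 = 9.

9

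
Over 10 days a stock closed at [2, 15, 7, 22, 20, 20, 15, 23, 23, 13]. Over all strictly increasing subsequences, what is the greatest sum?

62

Let S[i] be the best sum of a strictly increasing subsequence ending at i:
i:      1  2  3  4  5  6  7  8  9 10
a[i]:   2 15  7 22 20 20 15 23 23 13
S:      2 17  9 39 37 37 24 62 62 22
Maximum is 62 (e.g. 2 + 15 + 22 + 23).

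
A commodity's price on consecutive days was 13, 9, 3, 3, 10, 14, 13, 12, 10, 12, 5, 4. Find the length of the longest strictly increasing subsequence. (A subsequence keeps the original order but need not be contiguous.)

Track the smallest tail for each achievable length (strict):
13 → extends → [13]
9 → replaces 13 → [9]
3 → replaces 9 → [3]
3 → already a tail → [3]
10 → extends → [3, 10]
14 → extends → [3, 10, 14]
13 → replaces 14 → [3, 10, 13]
12 → replaces 13 → [3, 10, 12]
10 → already a tail → [3, 10, 12]
12 → already a tail → [3, 10, 12]
5 → replaces 10 → [3, 5, 12]
4 → replaces 5 → [3, 4, 12]
Three tails, so the longest strictly increasing subsequence has length 3 (e.g. 9, 10, 14).

3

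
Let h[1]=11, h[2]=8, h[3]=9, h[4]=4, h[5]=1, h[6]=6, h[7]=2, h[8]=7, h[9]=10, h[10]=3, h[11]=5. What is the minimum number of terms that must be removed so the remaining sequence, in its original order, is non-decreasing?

7

Fewest deletions = n − (longest non-decreasing subsequence).
i:      1  2  3  4  5  6  7  8  9 10 11
h[i]:  11  8  9  4  1  6  2  7 10  3  5
dp:     1  1  2  1  1  2  2  3  4  3  4
max dp = 4, so deletions = 11 − 4 = 7.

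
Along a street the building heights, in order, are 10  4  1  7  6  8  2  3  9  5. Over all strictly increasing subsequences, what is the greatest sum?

Let S[i] be the best sum of a strictly increasing subsequence ending at i:
i:      1  2  3  4  5  6  7  8  9 10
a[i]:  10  4  1  7  6  8  2  3  9  5
S:     10  4  1 11 10 19  3  6 28 11
Maximum is 28 (e.g. 4 + 7 + 8 + 9).

28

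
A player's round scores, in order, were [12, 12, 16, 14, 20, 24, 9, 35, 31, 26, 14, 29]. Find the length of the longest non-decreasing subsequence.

Let dp[i] be the length of the longest such subsequence ending at index i:
i:      1  2  3  4  5  6  7  8  9 10 11 12
a[i]:  12 12 16 14 20 24  9 35 31 26 14 29
dp:     1  2  3  3  4  5  1  6  6  6  4  7
Maximum dp value is 7.

7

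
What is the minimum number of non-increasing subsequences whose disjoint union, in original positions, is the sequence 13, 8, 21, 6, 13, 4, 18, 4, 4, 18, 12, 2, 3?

3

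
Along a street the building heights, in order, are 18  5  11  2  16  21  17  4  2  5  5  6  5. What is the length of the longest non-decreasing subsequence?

5

Let dp[i] be the length of the longest such subsequence ending at index i:
i:      1  2  3  4  5  6  7  8  9 10 11 12 13
a[i]:  18  5 11  2 16 21 17  4  2  5  5  6  5
dp:     1  1  2  1  3  4  4  2  2  3  4  5  5
Maximum dp value is 5.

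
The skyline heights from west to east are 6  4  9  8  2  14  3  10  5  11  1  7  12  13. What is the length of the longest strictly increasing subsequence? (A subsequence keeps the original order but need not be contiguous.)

6

Track the smallest tail for each achievable length (strict):
6 → extends → [6]
4 → replaces 6 → [4]
9 → extends → [4, 9]
8 → replaces 9 → [4, 8]
2 → replaces 4 → [2, 8]
14 → extends → [2, 8, 14]
3 → replaces 8 → [2, 3, 14]
10 → replaces 14 → [2, 3, 10]
5 → replaces 10 → [2, 3, 5]
11 → extends → [2, 3, 5, 11]
1 → replaces 2 → [1, 3, 5, 11]
7 → replaces 11 → [1, 3, 5, 7]
12 → extends → [1, 3, 5, 7, 12]
13 → extends → [1, 3, 5, 7, 12, 13]
Six tails, so the longest strictly increasing subsequence has length 6 (e.g. 6, 9, 10, 11, 12, 13).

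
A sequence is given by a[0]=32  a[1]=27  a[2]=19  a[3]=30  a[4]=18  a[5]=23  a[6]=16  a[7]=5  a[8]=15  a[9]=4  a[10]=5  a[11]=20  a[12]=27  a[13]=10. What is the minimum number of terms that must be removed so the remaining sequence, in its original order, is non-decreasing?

10

Fewest deletions = n − (longest non-decreasing subsequence).
i:      0  1  2  3  4  5  6  7  8  9 10 11 12 13
a[i]:  32 27 19 30 18 23 16  5 15  4  5 20 27 10
dp:     1  1  1  2  1  2  1  1  2  1  2  3  4  3
max dp = 4, so deletions = 14 − 4 = 10.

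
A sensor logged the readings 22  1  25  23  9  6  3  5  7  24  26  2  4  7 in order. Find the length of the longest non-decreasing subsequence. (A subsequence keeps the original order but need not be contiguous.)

6

Track the smallest tail for each achievable length (allowing ties):
22 → extends → [22]
1 → replaces 22 → [1]
25 → extends → [1, 25]
23 → replaces 25 → [1, 23]
9 → replaces 23 → [1, 9]
6 → replaces 9 → [1, 6]
3 → replaces 6 → [1, 3]
5 → extends → [1, 3, 5]
7 → extends → [1, 3, 5, 7]
24 → extends → [1, 3, 5, 7, 24]
26 → extends → [1, 3, 5, 7, 24, 26]
2 → replaces 3 → [1, 2, 5, 7, 24, 26]
4 → replaces 5 → [1, 2, 4, 7, 24, 26]
7 → replaces 24 → [1, 2, 4, 7, 7, 26]
Six tails, so the longest non-decreasing subsequence has length 6 (e.g. 1, 3, 5, 7, 24, 26).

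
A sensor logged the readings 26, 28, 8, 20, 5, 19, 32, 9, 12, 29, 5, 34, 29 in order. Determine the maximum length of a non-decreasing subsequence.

Track the smallest tail for each achievable length (allowing ties):
26 → extends → [26]
28 → extends → [26, 28]
8 → replaces 26 → [8, 28]
20 → replaces 28 → [8, 20]
5 → replaces 8 → [5, 20]
19 → replaces 20 → [5, 19]
32 → extends → [5, 19, 32]
9 → replaces 19 → [5, 9, 32]
12 → replaces 32 → [5, 9, 12]
29 → extends → [5, 9, 12, 29]
5 → replaces 9 → [5, 5, 12, 29]
34 → extends → [5, 5, 12, 29, 34]
29 → replaces 34 → [5, 5, 12, 29, 29]
Five tails, so the longest non-decreasing subsequence has length 5 (e.g. 8, 9, 12, 29, 34).

5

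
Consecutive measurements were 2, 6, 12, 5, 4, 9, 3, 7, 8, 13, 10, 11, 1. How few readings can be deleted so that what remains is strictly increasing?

Fewest deletions = n − (longest strictly increasing subsequence).
i:      1  2  3  4  5  6  7  8  9 10 11 12 13
a[i]:   2  6 12  5  4  9  3  7  8 13 10 11  1
dp:     1  2  3  2  2  3  2  3  4  5  5  6  1
max dp = 6, so deletions = 13 − 6 = 7.

7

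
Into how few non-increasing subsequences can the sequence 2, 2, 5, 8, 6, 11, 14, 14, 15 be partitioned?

6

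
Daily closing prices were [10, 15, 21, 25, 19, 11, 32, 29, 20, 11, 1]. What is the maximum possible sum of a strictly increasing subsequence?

Let S[i] be the best sum of a strictly increasing subsequence ending at i:
i:       1   2   3   4   5   6   7   8   9  10  11
a[i]:   10  15  21  25  19  11  32  29  20  11   1
S:      10  25  46  71  44  21 103 100  64  21   1
Maximum is 103 (e.g. 10 + 15 + 21 + 25 + 32).

103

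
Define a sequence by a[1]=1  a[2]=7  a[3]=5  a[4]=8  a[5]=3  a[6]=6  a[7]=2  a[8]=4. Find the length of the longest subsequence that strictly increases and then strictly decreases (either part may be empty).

5

inc[i] = longest strictly increasing subsequence ending at i; dec[i] = longest strictly decreasing subsequence starting at i:
i:     1 2 3 4 5 6 7 8
a[i]:  1 7 5 8 3 6 2 4
inc:   1 2 2 3 2 3 2 3
dec:   1 4 3 3 2 2 1 1
Best peak at i=2 (value 7): inc=2, dec=4, length 2+4−1 = 5.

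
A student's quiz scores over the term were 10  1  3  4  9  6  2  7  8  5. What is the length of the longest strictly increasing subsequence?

6

Let dp[i] be the length of the longest such subsequence ending at index i:
i:      1  2  3  4  5  6  7  8  9 10
a[i]:  10  1  3  4  9  6  2  7  8  5
dp:     1  1  2  3  4  4  2  5  6  4
Maximum dp value is 6.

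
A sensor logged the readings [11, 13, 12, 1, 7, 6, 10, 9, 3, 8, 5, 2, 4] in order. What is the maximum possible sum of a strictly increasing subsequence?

24

Let S[i] be the best sum of a strictly increasing subsequence ending at i:
i:      1  2  3  4  5  6  7  8  9 10 11 12 13
a[i]:  11 13 12  1  7  6 10  9  3  8  5  2  4
S:     11 24 23  1  8  7 18 17  4 16  9  3  8
Maximum is 24 (e.g. 11 + 13).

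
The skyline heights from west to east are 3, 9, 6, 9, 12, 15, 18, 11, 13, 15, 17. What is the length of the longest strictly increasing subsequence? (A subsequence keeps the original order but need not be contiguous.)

7

Let dp[i] be the length of the longest such subsequence ending at index i:
i:      1  2  3  4  5  6  7  8  9 10 11
a[i]:   3  9  6  9 12 15 18 11 13 15 17
dp:     1  2  2  3  4  5  6  4  5  6  7
Maximum dp value is 7.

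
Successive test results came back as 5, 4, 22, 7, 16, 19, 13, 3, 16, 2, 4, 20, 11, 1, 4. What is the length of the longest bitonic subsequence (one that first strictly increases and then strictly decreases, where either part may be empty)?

8

inc[i] = longest strictly increasing subsequence ending at i; dec[i] = longest strictly decreasing subsequence starting at i:
i:      1  2  3  4  5  6  7  8  9 10 11 12 13 14 15
a[i]:   5  4 22  7 16 19 13  3 16  2  4 20 11  1  4
inc:    1  1  2  2  3  4  3  1  4  1  2  5  3  1  2
dec:    5  4  6  4  5  5  4  3  3  2  2  3  2  1  1
Best peak at i=6 (value 19): inc=4, dec=5, length 4+5−1 = 8.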